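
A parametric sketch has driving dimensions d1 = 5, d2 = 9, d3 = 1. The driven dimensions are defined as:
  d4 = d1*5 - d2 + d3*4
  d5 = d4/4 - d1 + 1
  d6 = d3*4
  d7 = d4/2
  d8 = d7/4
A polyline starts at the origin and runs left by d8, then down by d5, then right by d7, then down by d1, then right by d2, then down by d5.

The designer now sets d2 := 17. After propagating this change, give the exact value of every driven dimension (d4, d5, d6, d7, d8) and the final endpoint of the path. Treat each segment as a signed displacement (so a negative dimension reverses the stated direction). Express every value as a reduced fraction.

d4 = 12
d5 = -1
d6 = 4
d7 = 6
d8 = 3/2
endpoint = (43/2, -3)

Apply edit: d2 := 17
  d4 = d1*5 - d2 + d3*4 = 12
  d5 = d4/4 - d1 + 1 = -1
  d6 = d3*4 = 4
  d7 = d4/2 = 6
  d8 = d7/4 = 3/2
Walk from origin (0, 0):
  seg 1: left by d8 = 3/2 → (-3/2, 0)
  seg 2: down by d5 = -1 → (-3/2, 1)
  seg 3: right by d7 = 6 → (9/2, 1)
  seg 4: down by d1 = 5 → (9/2, -4)
  seg 5: right by d2 = 17 → (43/2, -4)
  seg 6: down by d5 = -1 → (43/2, -3)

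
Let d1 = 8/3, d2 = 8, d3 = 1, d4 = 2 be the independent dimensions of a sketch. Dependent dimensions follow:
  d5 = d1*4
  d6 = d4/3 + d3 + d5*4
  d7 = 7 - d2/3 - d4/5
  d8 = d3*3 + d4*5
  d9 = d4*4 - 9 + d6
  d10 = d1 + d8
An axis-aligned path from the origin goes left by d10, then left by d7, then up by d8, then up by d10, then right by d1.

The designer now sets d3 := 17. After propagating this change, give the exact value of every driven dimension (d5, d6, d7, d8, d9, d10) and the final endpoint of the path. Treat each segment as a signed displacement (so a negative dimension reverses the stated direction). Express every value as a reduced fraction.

Apply edit: d3 := 17
  d5 = d1*4 = 32/3
  d6 = d4/3 + d3 + d5*4 = 181/3
  d7 = 7 - d2/3 - d4/5 = 59/15
  d8 = d3*3 + d4*5 = 61
  d9 = d4*4 - 9 + d6 = 178/3
  d10 = d1 + d8 = 191/3
Walk from origin (0, 0):
  seg 1: left by d10 = 191/3 → (-191/3, 0)
  seg 2: left by d7 = 59/15 → (-338/5, 0)
  seg 3: up by d8 = 61 → (-338/5, 61)
  seg 4: up by d10 = 191/3 → (-338/5, 374/3)
  seg 5: right by d1 = 8/3 → (-974/15, 374/3)

d5 = 32/3
d6 = 181/3
d7 = 59/15
d8 = 61
d9 = 178/3
d10 = 191/3
endpoint = (-974/15, 374/3)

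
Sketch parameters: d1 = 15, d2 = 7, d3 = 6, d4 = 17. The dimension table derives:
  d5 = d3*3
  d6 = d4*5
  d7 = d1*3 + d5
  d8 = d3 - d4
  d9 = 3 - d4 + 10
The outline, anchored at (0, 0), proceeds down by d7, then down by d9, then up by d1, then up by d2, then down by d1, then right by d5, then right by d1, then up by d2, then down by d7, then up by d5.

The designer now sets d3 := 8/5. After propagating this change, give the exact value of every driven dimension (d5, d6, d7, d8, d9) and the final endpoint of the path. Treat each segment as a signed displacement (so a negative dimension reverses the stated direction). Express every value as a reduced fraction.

d5 = 24/5
d6 = 85
d7 = 249/5
d8 = -77/5
d9 = -4
endpoint = (99/5, -384/5)

Apply edit: d3 := 8/5
  d5 = d3*3 = 24/5
  d6 = d4*5 = 85
  d7 = d1*3 + d5 = 249/5
  d8 = d3 - d4 = -77/5
  d9 = 3 - d4 + 10 = -4
Walk from origin (0, 0):
  seg 1: down by d7 = 249/5 → (0, -249/5)
  seg 2: down by d9 = -4 → (0, -229/5)
  seg 3: up by d1 = 15 → (0, -154/5)
  seg 4: up by d2 = 7 → (0, -119/5)
  seg 5: down by d1 = 15 → (0, -194/5)
  seg 6: right by d5 = 24/5 → (24/5, -194/5)
  seg 7: right by d1 = 15 → (99/5, -194/5)
  seg 8: up by d2 = 7 → (99/5, -159/5)
  seg 9: down by d7 = 249/5 → (99/5, -408/5)
  seg 10: up by d5 = 24/5 → (99/5, -384/5)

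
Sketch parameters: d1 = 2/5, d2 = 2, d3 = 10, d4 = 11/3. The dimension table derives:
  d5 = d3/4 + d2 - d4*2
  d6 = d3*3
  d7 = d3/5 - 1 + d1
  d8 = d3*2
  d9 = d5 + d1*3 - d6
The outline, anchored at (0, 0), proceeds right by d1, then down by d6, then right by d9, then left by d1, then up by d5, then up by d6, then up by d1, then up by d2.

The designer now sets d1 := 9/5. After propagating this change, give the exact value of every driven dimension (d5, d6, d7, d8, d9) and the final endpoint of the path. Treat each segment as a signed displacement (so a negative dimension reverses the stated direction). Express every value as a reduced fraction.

Apply edit: d1 := 9/5
  d5 = d3/4 + d2 - d4*2 = -17/6
  d6 = d3*3 = 30
  d7 = d3/5 - 1 + d1 = 14/5
  d8 = d3*2 = 20
  d9 = d5 + d1*3 - d6 = -823/30
Walk from origin (0, 0):
  seg 1: right by d1 = 9/5 → (9/5, 0)
  seg 2: down by d6 = 30 → (9/5, -30)
  seg 3: right by d9 = -823/30 → (-769/30, -30)
  seg 4: left by d1 = 9/5 → (-823/30, -30)
  seg 5: up by d5 = -17/6 → (-823/30, -197/6)
  seg 6: up by d6 = 30 → (-823/30, -17/6)
  seg 7: up by d1 = 9/5 → (-823/30, -31/30)
  seg 8: up by d2 = 2 → (-823/30, 29/30)

d5 = -17/6
d6 = 30
d7 = 14/5
d8 = 20
d9 = -823/30
endpoint = (-823/30, 29/30)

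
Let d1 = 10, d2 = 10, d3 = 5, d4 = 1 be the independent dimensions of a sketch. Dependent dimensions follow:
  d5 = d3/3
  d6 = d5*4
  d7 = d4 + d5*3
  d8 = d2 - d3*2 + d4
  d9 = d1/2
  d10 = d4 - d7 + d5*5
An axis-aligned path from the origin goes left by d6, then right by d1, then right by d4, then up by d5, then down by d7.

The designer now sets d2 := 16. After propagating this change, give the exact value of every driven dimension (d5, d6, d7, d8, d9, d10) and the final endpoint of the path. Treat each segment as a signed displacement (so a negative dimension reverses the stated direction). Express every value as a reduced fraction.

d5 = 5/3
d6 = 20/3
d7 = 6
d8 = 7
d9 = 5
d10 = 10/3
endpoint = (13/3, -13/3)

Apply edit: d2 := 16
  d5 = d3/3 = 5/3
  d6 = d5*4 = 20/3
  d7 = d4 + d5*3 = 6
  d8 = d2 - d3*2 + d4 = 7
  d9 = d1/2 = 5
  d10 = d4 - d7 + d5*5 = 10/3
Walk from origin (0, 0):
  seg 1: left by d6 = 20/3 → (-20/3, 0)
  seg 2: right by d1 = 10 → (10/3, 0)
  seg 3: right by d4 = 1 → (13/3, 0)
  seg 4: up by d5 = 5/3 → (13/3, 5/3)
  seg 5: down by d7 = 6 → (13/3, -13/3)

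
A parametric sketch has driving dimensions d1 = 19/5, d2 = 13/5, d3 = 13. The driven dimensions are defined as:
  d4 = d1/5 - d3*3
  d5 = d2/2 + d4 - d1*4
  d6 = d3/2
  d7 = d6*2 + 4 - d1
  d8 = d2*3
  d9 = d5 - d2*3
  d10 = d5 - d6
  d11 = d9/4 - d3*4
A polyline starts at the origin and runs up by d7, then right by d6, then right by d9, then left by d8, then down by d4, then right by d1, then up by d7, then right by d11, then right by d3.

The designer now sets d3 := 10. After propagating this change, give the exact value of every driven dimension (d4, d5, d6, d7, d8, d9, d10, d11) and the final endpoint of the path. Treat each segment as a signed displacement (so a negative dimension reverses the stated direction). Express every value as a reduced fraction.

d4 = -731/25
d5 = -2157/50
d6 = 5
d7 = 51/5
d8 = 39/5
d9 = -2547/50
d10 = -2407/50
d11 = -10547/200
endpoint = (-3707/40, 1241/25)

Apply edit: d3 := 10
  d4 = d1/5 - d3*3 = -731/25
  d5 = d2/2 + d4 - d1*4 = -2157/50
  d6 = d3/2 = 5
  d7 = d6*2 + 4 - d1 = 51/5
  d8 = d2*3 = 39/5
  d9 = d5 - d2*3 = -2547/50
  d10 = d5 - d6 = -2407/50
  d11 = d9/4 - d3*4 = -10547/200
Walk from origin (0, 0):
  seg 1: up by d7 = 51/5 → (0, 51/5)
  seg 2: right by d6 = 5 → (5, 51/5)
  seg 3: right by d9 = -2547/50 → (-2297/50, 51/5)
  seg 4: left by d8 = 39/5 → (-2687/50, 51/5)
  seg 5: down by d4 = -731/25 → (-2687/50, 986/25)
  seg 6: right by d1 = 19/5 → (-2497/50, 986/25)
  seg 7: up by d7 = 51/5 → (-2497/50, 1241/25)
  seg 8: right by d11 = -10547/200 → (-4107/40, 1241/25)
  seg 9: right by d3 = 10 → (-3707/40, 1241/25)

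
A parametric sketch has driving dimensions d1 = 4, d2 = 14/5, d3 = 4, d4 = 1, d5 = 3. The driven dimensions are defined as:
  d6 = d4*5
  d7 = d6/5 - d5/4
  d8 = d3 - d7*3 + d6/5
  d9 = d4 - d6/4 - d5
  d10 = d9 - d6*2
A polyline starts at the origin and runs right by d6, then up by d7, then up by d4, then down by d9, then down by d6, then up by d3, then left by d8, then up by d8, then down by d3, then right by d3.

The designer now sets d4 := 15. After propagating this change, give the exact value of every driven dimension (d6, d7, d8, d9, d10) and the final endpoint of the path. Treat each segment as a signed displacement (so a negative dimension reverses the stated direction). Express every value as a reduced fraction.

Apply edit: d4 := 15
  d6 = d4*5 = 75
  d7 = d6/5 - d5/4 = 57/4
  d8 = d3 - d7*3 + d6/5 = -95/4
  d9 = d4 - d6/4 - d5 = -27/4
  d10 = d9 - d6*2 = -627/4
Walk from origin (0, 0):
  seg 1: right by d6 = 75 → (75, 0)
  seg 2: up by d7 = 57/4 → (75, 57/4)
  seg 3: up by d4 = 15 → (75, 117/4)
  seg 4: down by d9 = -27/4 → (75, 36)
  seg 5: down by d6 = 75 → (75, -39)
  seg 6: up by d3 = 4 → (75, -35)
  seg 7: left by d8 = -95/4 → (395/4, -35)
  seg 8: up by d8 = -95/4 → (395/4, -235/4)
  seg 9: down by d3 = 4 → (395/4, -251/4)
  seg 10: right by d3 = 4 → (411/4, -251/4)

d6 = 75
d7 = 57/4
d8 = -95/4
d9 = -27/4
d10 = -627/4
endpoint = (411/4, -251/4)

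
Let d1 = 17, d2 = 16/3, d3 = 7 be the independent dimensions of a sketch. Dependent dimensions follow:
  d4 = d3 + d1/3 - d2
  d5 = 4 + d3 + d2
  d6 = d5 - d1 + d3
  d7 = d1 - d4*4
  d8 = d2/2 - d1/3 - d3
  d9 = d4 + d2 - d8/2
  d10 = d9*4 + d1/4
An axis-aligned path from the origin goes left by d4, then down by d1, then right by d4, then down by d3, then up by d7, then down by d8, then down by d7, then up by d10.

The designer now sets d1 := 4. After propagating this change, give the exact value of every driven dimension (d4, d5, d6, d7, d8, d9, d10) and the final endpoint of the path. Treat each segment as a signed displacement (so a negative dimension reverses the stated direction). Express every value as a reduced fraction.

d4 = 3
d5 = 49/3
d6 = 58/3
d7 = -8
d8 = -17/3
d9 = 67/6
d10 = 137/3
endpoint = (0, 121/3)

Apply edit: d1 := 4
  d4 = d3 + d1/3 - d2 = 3
  d5 = 4 + d3 + d2 = 49/3
  d6 = d5 - d1 + d3 = 58/3
  d7 = d1 - d4*4 = -8
  d8 = d2/2 - d1/3 - d3 = -17/3
  d9 = d4 + d2 - d8/2 = 67/6
  d10 = d9*4 + d1/4 = 137/3
Walk from origin (0, 0):
  seg 1: left by d4 = 3 → (-3, 0)
  seg 2: down by d1 = 4 → (-3, -4)
  seg 3: right by d4 = 3 → (0, -4)
  seg 4: down by d3 = 7 → (0, -11)
  seg 5: up by d7 = -8 → (0, -19)
  seg 6: down by d8 = -17/3 → (0, -40/3)
  seg 7: down by d7 = -8 → (0, -16/3)
  seg 8: up by d10 = 137/3 → (0, 121/3)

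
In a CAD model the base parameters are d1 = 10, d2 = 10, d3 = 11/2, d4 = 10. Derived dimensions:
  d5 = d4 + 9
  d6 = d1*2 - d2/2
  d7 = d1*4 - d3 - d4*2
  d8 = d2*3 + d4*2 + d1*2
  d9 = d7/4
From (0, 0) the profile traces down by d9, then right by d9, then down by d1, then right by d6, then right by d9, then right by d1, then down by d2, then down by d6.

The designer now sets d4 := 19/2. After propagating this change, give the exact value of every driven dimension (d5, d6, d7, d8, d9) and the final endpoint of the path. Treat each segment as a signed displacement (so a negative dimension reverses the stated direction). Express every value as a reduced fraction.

d5 = 37/2
d6 = 15
d7 = 31/2
d8 = 69
d9 = 31/8
endpoint = (131/4, -311/8)

Apply edit: d4 := 19/2
  d5 = d4 + 9 = 37/2
  d6 = d1*2 - d2/2 = 15
  d7 = d1*4 - d3 - d4*2 = 31/2
  d8 = d2*3 + d4*2 + d1*2 = 69
  d9 = d7/4 = 31/8
Walk from origin (0, 0):
  seg 1: down by d9 = 31/8 → (0, -31/8)
  seg 2: right by d9 = 31/8 → (31/8, -31/8)
  seg 3: down by d1 = 10 → (31/8, -111/8)
  seg 4: right by d6 = 15 → (151/8, -111/8)
  seg 5: right by d9 = 31/8 → (91/4, -111/8)
  seg 6: right by d1 = 10 → (131/4, -111/8)
  seg 7: down by d2 = 10 → (131/4, -191/8)
  seg 8: down by d6 = 15 → (131/4, -311/8)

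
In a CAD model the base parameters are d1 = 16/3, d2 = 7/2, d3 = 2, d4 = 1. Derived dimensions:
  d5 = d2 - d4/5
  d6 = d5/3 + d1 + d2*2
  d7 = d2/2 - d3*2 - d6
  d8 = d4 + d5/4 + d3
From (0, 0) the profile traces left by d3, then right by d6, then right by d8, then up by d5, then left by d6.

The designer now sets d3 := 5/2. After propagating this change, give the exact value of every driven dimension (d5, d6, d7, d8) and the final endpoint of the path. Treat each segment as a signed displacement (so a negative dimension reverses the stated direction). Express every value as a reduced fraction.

Apply edit: d3 := 5/2
  d5 = d2 - d4/5 = 33/10
  d6 = d5/3 + d1 + d2*2 = 403/30
  d7 = d2/2 - d3*2 - d6 = -1001/60
  d8 = d4 + d5/4 + d3 = 173/40
Walk from origin (0, 0):
  seg 1: left by d3 = 5/2 → (-5/2, 0)
  seg 2: right by d6 = 403/30 → (164/15, 0)
  seg 3: right by d8 = 173/40 → (1831/120, 0)
  seg 4: up by d5 = 33/10 → (1831/120, 33/10)
  seg 5: left by d6 = 403/30 → (73/40, 33/10)

d5 = 33/10
d6 = 403/30
d7 = -1001/60
d8 = 173/40
endpoint = (73/40, 33/10)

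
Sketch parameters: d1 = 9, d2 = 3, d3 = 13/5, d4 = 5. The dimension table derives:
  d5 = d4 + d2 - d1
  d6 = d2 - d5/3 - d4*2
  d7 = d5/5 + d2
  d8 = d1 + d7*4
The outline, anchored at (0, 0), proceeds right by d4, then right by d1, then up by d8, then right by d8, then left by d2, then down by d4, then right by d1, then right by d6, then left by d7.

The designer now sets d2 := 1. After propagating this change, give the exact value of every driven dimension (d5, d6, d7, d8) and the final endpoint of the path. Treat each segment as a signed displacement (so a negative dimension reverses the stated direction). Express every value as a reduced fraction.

d5 = -3
d6 = -8
d7 = 2/5
d8 = 53/5
endpoint = (121/5, 28/5)

Apply edit: d2 := 1
  d5 = d4 + d2 - d1 = -3
  d6 = d2 - d5/3 - d4*2 = -8
  d7 = d5/5 + d2 = 2/5
  d8 = d1 + d7*4 = 53/5
Walk from origin (0, 0):
  seg 1: right by d4 = 5 → (5, 0)
  seg 2: right by d1 = 9 → (14, 0)
  seg 3: up by d8 = 53/5 → (14, 53/5)
  seg 4: right by d8 = 53/5 → (123/5, 53/5)
  seg 5: left by d2 = 1 → (118/5, 53/5)
  seg 6: down by d4 = 5 → (118/5, 28/5)
  seg 7: right by d1 = 9 → (163/5, 28/5)
  seg 8: right by d6 = -8 → (123/5, 28/5)
  seg 9: left by d7 = 2/5 → (121/5, 28/5)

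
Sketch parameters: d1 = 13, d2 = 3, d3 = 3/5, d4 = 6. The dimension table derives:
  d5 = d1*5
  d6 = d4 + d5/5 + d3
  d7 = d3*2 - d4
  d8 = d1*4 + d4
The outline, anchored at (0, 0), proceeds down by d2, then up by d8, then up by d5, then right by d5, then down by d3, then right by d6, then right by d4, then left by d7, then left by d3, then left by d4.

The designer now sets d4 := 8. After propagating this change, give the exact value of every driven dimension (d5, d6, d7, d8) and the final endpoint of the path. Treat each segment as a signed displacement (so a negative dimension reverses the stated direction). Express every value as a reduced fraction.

Apply edit: d4 := 8
  d5 = d1*5 = 65
  d6 = d4 + d5/5 + d3 = 108/5
  d7 = d3*2 - d4 = -34/5
  d8 = d1*4 + d4 = 60
Walk from origin (0, 0):
  seg 1: down by d2 = 3 → (0, -3)
  seg 2: up by d8 = 60 → (0, 57)
  seg 3: up by d5 = 65 → (0, 122)
  seg 4: right by d5 = 65 → (65, 122)
  seg 5: down by d3 = 3/5 → (65, 607/5)
  seg 6: right by d6 = 108/5 → (433/5, 607/5)
  seg 7: right by d4 = 8 → (473/5, 607/5)
  seg 8: left by d7 = -34/5 → (507/5, 607/5)
  seg 9: left by d3 = 3/5 → (504/5, 607/5)
  seg 10: left by d4 = 8 → (464/5, 607/5)

d5 = 65
d6 = 108/5
d7 = -34/5
d8 = 60
endpoint = (464/5, 607/5)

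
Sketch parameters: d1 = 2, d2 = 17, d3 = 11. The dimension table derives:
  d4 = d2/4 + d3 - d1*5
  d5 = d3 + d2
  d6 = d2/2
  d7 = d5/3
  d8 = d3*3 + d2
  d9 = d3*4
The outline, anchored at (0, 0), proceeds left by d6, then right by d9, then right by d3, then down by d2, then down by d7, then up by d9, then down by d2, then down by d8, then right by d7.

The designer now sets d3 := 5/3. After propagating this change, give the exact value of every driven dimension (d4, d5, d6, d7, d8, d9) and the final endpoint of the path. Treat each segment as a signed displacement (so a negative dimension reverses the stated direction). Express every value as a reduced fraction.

d4 = -49/12
d5 = 56/3
d6 = 17/2
d7 = 56/9
d8 = 22
d9 = 20/3
endpoint = (109/18, -500/9)

Apply edit: d3 := 5/3
  d4 = d2/4 + d3 - d1*5 = -49/12
  d5 = d3 + d2 = 56/3
  d6 = d2/2 = 17/2
  d7 = d5/3 = 56/9
  d8 = d3*3 + d2 = 22
  d9 = d3*4 = 20/3
Walk from origin (0, 0):
  seg 1: left by d6 = 17/2 → (-17/2, 0)
  seg 2: right by d9 = 20/3 → (-11/6, 0)
  seg 3: right by d3 = 5/3 → (-1/6, 0)
  seg 4: down by d2 = 17 → (-1/6, -17)
  seg 5: down by d7 = 56/9 → (-1/6, -209/9)
  seg 6: up by d9 = 20/3 → (-1/6, -149/9)
  seg 7: down by d2 = 17 → (-1/6, -302/9)
  seg 8: down by d8 = 22 → (-1/6, -500/9)
  seg 9: right by d7 = 56/9 → (109/18, -500/9)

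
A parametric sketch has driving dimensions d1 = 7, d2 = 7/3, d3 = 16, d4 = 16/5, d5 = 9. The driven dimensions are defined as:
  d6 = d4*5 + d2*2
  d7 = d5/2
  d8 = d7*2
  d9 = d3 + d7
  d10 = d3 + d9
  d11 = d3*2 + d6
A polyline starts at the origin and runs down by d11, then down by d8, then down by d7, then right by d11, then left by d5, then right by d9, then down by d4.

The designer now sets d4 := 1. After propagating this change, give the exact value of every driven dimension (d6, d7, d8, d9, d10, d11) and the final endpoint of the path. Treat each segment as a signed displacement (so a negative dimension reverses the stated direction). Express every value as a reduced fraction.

Apply edit: d4 := 1
  d6 = d4*5 + d2*2 = 29/3
  d7 = d5/2 = 9/2
  d8 = d7*2 = 9
  d9 = d3 + d7 = 41/2
  d10 = d3 + d9 = 73/2
  d11 = d3*2 + d6 = 125/3
Walk from origin (0, 0):
  seg 1: down by d11 = 125/3 → (0, -125/3)
  seg 2: down by d8 = 9 → (0, -152/3)
  seg 3: down by d7 = 9/2 → (0, -331/6)
  seg 4: right by d11 = 125/3 → (125/3, -331/6)
  seg 5: left by d5 = 9 → (98/3, -331/6)
  seg 6: right by d9 = 41/2 → (319/6, -331/6)
  seg 7: down by d4 = 1 → (319/6, -337/6)

d6 = 29/3
d7 = 9/2
d8 = 9
d9 = 41/2
d10 = 73/2
d11 = 125/3
endpoint = (319/6, -337/6)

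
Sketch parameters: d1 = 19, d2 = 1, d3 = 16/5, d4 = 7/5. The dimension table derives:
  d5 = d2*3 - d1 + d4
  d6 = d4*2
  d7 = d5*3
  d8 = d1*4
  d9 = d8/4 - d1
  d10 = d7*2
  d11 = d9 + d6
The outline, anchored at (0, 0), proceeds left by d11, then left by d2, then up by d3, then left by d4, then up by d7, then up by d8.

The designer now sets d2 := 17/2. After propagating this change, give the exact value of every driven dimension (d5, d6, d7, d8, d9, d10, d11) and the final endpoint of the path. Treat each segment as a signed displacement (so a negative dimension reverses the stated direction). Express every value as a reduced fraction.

d5 = 79/10
d6 = 14/5
d7 = 237/10
d8 = 76
d9 = 0
d10 = 237/5
d11 = 14/5
endpoint = (-127/10, 1029/10)

Apply edit: d2 := 17/2
  d5 = d2*3 - d1 + d4 = 79/10
  d6 = d4*2 = 14/5
  d7 = d5*3 = 237/10
  d8 = d1*4 = 76
  d9 = d8/4 - d1 = 0
  d10 = d7*2 = 237/5
  d11 = d9 + d6 = 14/5
Walk from origin (0, 0):
  seg 1: left by d11 = 14/5 → (-14/5, 0)
  seg 2: left by d2 = 17/2 → (-113/10, 0)
  seg 3: up by d3 = 16/5 → (-113/10, 16/5)
  seg 4: left by d4 = 7/5 → (-127/10, 16/5)
  seg 5: up by d7 = 237/10 → (-127/10, 269/10)
  seg 6: up by d8 = 76 → (-127/10, 1029/10)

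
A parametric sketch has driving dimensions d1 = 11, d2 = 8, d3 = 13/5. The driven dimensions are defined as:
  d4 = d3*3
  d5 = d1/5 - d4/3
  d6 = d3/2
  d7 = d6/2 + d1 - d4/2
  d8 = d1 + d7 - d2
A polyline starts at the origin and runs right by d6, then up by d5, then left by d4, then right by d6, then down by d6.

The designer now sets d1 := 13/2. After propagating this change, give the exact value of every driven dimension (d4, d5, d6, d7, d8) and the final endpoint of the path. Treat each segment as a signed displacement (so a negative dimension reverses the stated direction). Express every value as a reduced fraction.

d4 = 39/5
d5 = -13/10
d6 = 13/10
d7 = 13/4
d8 = 7/4
endpoint = (-26/5, -13/5)

Apply edit: d1 := 13/2
  d4 = d3*3 = 39/5
  d5 = d1/5 - d4/3 = -13/10
  d6 = d3/2 = 13/10
  d7 = d6/2 + d1 - d4/2 = 13/4
  d8 = d1 + d7 - d2 = 7/4
Walk from origin (0, 0):
  seg 1: right by d6 = 13/10 → (13/10, 0)
  seg 2: up by d5 = -13/10 → (13/10, -13/10)
  seg 3: left by d4 = 39/5 → (-13/2, -13/10)
  seg 4: right by d6 = 13/10 → (-26/5, -13/10)
  seg 5: down by d6 = 13/10 → (-26/5, -13/5)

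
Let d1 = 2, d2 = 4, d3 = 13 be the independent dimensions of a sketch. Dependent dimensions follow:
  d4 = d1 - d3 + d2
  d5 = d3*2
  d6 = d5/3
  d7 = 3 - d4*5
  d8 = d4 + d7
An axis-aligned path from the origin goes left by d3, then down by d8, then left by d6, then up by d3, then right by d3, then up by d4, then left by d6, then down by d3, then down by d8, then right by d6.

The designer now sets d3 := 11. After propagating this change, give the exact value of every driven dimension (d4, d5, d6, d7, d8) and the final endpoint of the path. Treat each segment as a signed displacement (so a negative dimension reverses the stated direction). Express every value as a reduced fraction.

d4 = -5
d5 = 22
d6 = 22/3
d7 = 28
d8 = 23
endpoint = (-22/3, -51)

Apply edit: d3 := 11
  d4 = d1 - d3 + d2 = -5
  d5 = d3*2 = 22
  d6 = d5/3 = 22/3
  d7 = 3 - d4*5 = 28
  d8 = d4 + d7 = 23
Walk from origin (0, 0):
  seg 1: left by d3 = 11 → (-11, 0)
  seg 2: down by d8 = 23 → (-11, -23)
  seg 3: left by d6 = 22/3 → (-55/3, -23)
  seg 4: up by d3 = 11 → (-55/3, -12)
  seg 5: right by d3 = 11 → (-22/3, -12)
  seg 6: up by d4 = -5 → (-22/3, -17)
  seg 7: left by d6 = 22/3 → (-44/3, -17)
  seg 8: down by d3 = 11 → (-44/3, -28)
  seg 9: down by d8 = 23 → (-44/3, -51)
  seg 10: right by d6 = 22/3 → (-22/3, -51)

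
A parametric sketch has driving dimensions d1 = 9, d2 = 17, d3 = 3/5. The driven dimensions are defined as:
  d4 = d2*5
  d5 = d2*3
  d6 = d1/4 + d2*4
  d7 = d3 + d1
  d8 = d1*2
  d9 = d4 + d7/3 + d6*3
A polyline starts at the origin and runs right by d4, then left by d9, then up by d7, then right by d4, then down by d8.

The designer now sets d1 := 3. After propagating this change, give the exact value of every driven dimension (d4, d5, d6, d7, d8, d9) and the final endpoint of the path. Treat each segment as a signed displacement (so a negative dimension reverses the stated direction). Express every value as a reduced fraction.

d4 = 85
d5 = 51
d6 = 275/4
d7 = 18/5
d8 = 6
d9 = 5849/20
endpoint = (-2449/20, -12/5)

Apply edit: d1 := 3
  d4 = d2*5 = 85
  d5 = d2*3 = 51
  d6 = d1/4 + d2*4 = 275/4
  d7 = d3 + d1 = 18/5
  d8 = d1*2 = 6
  d9 = d4 + d7/3 + d6*3 = 5849/20
Walk from origin (0, 0):
  seg 1: right by d4 = 85 → (85, 0)
  seg 2: left by d9 = 5849/20 → (-4149/20, 0)
  seg 3: up by d7 = 18/5 → (-4149/20, 18/5)
  seg 4: right by d4 = 85 → (-2449/20, 18/5)
  seg 5: down by d8 = 6 → (-2449/20, -12/5)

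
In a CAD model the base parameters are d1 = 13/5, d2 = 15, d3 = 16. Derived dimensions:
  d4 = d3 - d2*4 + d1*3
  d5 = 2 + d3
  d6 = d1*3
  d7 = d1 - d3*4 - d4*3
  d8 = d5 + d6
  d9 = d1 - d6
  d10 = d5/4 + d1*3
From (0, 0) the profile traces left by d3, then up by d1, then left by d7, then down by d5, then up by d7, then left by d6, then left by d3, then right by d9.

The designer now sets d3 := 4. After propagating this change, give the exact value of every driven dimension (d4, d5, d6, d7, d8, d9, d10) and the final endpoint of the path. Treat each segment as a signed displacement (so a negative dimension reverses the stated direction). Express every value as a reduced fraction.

Apply edit: d3 := 4
  d4 = d3 - d2*4 + d1*3 = -241/5
  d5 = 2 + d3 = 6
  d6 = d1*3 = 39/5
  d7 = d1 - d3*4 - d4*3 = 656/5
  d8 = d5 + d6 = 69/5
  d9 = d1 - d6 = -26/5
  d10 = d5/4 + d1*3 = 93/10
Walk from origin (0, 0):
  seg 1: left by d3 = 4 → (-4, 0)
  seg 2: up by d1 = 13/5 → (-4, 13/5)
  seg 3: left by d7 = 656/5 → (-676/5, 13/5)
  seg 4: down by d5 = 6 → (-676/5, -17/5)
  seg 5: up by d7 = 656/5 → (-676/5, 639/5)
  seg 6: left by d6 = 39/5 → (-143, 639/5)
  seg 7: left by d3 = 4 → (-147, 639/5)
  seg 8: right by d9 = -26/5 → (-761/5, 639/5)

d4 = -241/5
d5 = 6
d6 = 39/5
d7 = 656/5
d8 = 69/5
d9 = -26/5
d10 = 93/10
endpoint = (-761/5, 639/5)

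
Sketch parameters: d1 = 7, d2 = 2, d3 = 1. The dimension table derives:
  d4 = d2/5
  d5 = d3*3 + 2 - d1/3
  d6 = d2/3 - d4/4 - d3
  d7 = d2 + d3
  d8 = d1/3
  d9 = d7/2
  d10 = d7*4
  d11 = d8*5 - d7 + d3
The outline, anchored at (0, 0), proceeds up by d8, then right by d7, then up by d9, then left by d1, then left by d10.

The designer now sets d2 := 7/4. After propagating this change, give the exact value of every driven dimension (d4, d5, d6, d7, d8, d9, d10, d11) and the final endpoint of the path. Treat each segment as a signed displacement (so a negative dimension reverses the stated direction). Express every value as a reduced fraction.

Apply edit: d2 := 7/4
  d4 = d2/5 = 7/20
  d5 = d3*3 + 2 - d1/3 = 8/3
  d6 = d2/3 - d4/4 - d3 = -121/240
  d7 = d2 + d3 = 11/4
  d8 = d1/3 = 7/3
  d9 = d7/2 = 11/8
  d10 = d7*4 = 11
  d11 = d8*5 - d7 + d3 = 119/12
Walk from origin (0, 0):
  seg 1: up by d8 = 7/3 → (0, 7/3)
  seg 2: right by d7 = 11/4 → (11/4, 7/3)
  seg 3: up by d9 = 11/8 → (11/4, 89/24)
  seg 4: left by d1 = 7 → (-17/4, 89/24)
  seg 5: left by d10 = 11 → (-61/4, 89/24)

d4 = 7/20
d5 = 8/3
d6 = -121/240
d7 = 11/4
d8 = 7/3
d9 = 11/8
d10 = 11
d11 = 119/12
endpoint = (-61/4, 89/24)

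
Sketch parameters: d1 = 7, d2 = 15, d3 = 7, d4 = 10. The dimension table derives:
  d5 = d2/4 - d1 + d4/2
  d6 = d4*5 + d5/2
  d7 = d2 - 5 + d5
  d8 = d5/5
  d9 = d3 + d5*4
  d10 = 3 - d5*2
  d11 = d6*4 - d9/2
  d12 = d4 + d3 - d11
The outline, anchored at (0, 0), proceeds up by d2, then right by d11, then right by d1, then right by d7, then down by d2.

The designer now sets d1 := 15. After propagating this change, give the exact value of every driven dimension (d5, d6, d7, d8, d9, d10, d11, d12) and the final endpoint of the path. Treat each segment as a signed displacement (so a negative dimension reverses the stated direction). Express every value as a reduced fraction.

Apply edit: d1 := 15
  d5 = d2/4 - d1 + d4/2 = -25/4
  d6 = d4*5 + d5/2 = 375/8
  d7 = d2 - 5 + d5 = 15/4
  d8 = d5/5 = -5/4
  d9 = d3 + d5*4 = -18
  d10 = 3 - d5*2 = 31/2
  d11 = d6*4 - d9/2 = 393/2
  d12 = d4 + d3 - d11 = -359/2
Walk from origin (0, 0):
  seg 1: up by d2 = 15 → (0, 15)
  seg 2: right by d11 = 393/2 → (393/2, 15)
  seg 3: right by d1 = 15 → (423/2, 15)
  seg 4: right by d7 = 15/4 → (861/4, 15)
  seg 5: down by d2 = 15 → (861/4, 0)

d5 = -25/4
d6 = 375/8
d7 = 15/4
d8 = -5/4
d9 = -18
d10 = 31/2
d11 = 393/2
d12 = -359/2
endpoint = (861/4, 0)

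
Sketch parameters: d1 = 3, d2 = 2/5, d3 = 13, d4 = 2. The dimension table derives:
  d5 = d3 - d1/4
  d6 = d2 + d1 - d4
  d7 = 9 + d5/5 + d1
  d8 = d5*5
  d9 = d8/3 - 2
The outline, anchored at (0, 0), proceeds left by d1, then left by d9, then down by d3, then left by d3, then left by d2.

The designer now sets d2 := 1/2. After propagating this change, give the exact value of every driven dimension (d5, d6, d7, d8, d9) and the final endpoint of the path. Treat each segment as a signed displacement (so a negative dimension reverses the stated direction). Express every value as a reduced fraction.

Apply edit: d2 := 1/2
  d5 = d3 - d1/4 = 49/4
  d6 = d2 + d1 - d4 = 3/2
  d7 = 9 + d5/5 + d1 = 289/20
  d8 = d5*5 = 245/4
  d9 = d8/3 - 2 = 221/12
Walk from origin (0, 0):
  seg 1: left by d1 = 3 → (-3, 0)
  seg 2: left by d9 = 221/12 → (-257/12, 0)
  seg 3: down by d3 = 13 → (-257/12, -13)
  seg 4: left by d3 = 13 → (-413/12, -13)
  seg 5: left by d2 = 1/2 → (-419/12, -13)

d5 = 49/4
d6 = 3/2
d7 = 289/20
d8 = 245/4
d9 = 221/12
endpoint = (-419/12, -13)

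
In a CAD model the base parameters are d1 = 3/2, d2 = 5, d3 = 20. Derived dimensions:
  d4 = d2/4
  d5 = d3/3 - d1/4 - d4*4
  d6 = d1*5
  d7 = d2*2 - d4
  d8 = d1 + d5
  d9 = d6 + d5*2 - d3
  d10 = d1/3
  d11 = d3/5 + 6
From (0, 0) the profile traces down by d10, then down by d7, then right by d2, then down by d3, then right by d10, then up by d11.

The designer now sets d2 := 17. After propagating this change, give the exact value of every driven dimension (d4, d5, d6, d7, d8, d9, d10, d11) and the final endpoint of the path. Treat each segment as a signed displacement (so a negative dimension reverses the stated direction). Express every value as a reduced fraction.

d4 = 17/4
d5 = -257/24
d6 = 15/2
d7 = 119/4
d8 = -221/24
d9 = -407/12
d10 = 1/2
d11 = 10
endpoint = (35/2, -161/4)

Apply edit: d2 := 17
  d4 = d2/4 = 17/4
  d5 = d3/3 - d1/4 - d4*4 = -257/24
  d6 = d1*5 = 15/2
  d7 = d2*2 - d4 = 119/4
  d8 = d1 + d5 = -221/24
  d9 = d6 + d5*2 - d3 = -407/12
  d10 = d1/3 = 1/2
  d11 = d3/5 + 6 = 10
Walk from origin (0, 0):
  seg 1: down by d10 = 1/2 → (0, -1/2)
  seg 2: down by d7 = 119/4 → (0, -121/4)
  seg 3: right by d2 = 17 → (17, -121/4)
  seg 4: down by d3 = 20 → (17, -201/4)
  seg 5: right by d10 = 1/2 → (35/2, -201/4)
  seg 6: up by d11 = 10 → (35/2, -161/4)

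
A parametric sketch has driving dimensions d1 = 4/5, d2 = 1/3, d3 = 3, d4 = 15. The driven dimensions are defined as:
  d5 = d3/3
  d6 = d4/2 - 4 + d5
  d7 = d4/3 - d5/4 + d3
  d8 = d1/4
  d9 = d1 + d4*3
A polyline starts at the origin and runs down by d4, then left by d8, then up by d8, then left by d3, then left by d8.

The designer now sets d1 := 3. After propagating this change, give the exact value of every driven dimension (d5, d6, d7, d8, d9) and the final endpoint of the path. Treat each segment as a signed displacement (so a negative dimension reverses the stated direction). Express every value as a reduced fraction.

Apply edit: d1 := 3
  d5 = d3/3 = 1
  d6 = d4/2 - 4 + d5 = 9/2
  d7 = d4/3 - d5/4 + d3 = 31/4
  d8 = d1/4 = 3/4
  d9 = d1 + d4*3 = 48
Walk from origin (0, 0):
  seg 1: down by d4 = 15 → (0, -15)
  seg 2: left by d8 = 3/4 → (-3/4, -15)
  seg 3: up by d8 = 3/4 → (-3/4, -57/4)
  seg 4: left by d3 = 3 → (-15/4, -57/4)
  seg 5: left by d8 = 3/4 → (-9/2, -57/4)

d5 = 1
d6 = 9/2
d7 = 31/4
d8 = 3/4
d9 = 48
endpoint = (-9/2, -57/4)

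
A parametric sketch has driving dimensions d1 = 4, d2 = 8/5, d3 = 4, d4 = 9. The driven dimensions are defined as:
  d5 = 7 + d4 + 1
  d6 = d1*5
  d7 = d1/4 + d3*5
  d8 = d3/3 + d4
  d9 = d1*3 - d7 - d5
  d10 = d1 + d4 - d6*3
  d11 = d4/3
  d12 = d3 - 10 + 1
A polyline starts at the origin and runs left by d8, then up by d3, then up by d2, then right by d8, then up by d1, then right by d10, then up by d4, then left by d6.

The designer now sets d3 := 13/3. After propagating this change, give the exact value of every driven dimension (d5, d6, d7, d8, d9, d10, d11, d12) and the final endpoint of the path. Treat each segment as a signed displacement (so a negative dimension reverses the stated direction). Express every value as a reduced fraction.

Apply edit: d3 := 13/3
  d5 = 7 + d4 + 1 = 17
  d6 = d1*5 = 20
  d7 = d1/4 + d3*5 = 68/3
  d8 = d3/3 + d4 = 94/9
  d9 = d1*3 - d7 - d5 = -83/3
  d10 = d1 + d4 - d6*3 = -47
  d11 = d4/3 = 3
  d12 = d3 - 10 + 1 = -14/3
Walk from origin (0, 0):
  seg 1: left by d8 = 94/9 → (-94/9, 0)
  seg 2: up by d3 = 13/3 → (-94/9, 13/3)
  seg 3: up by d2 = 8/5 → (-94/9, 89/15)
  seg 4: right by d8 = 94/9 → (0, 89/15)
  seg 5: up by d1 = 4 → (0, 149/15)
  seg 6: right by d10 = -47 → (-47, 149/15)
  seg 7: up by d4 = 9 → (-47, 284/15)
  seg 8: left by d6 = 20 → (-67, 284/15)

d5 = 17
d6 = 20
d7 = 68/3
d8 = 94/9
d9 = -83/3
d10 = -47
d11 = 3
d12 = -14/3
endpoint = (-67, 284/15)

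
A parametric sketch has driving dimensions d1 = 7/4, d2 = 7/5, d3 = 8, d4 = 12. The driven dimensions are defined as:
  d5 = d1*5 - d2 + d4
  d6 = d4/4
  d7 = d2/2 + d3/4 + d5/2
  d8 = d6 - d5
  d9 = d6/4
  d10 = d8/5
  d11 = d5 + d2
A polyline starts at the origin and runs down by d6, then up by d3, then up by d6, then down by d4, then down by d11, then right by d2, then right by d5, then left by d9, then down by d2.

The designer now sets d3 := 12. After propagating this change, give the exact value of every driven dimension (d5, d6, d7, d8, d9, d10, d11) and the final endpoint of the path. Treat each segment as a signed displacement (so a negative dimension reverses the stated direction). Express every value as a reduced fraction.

Apply edit: d3 := 12
  d5 = d1*5 - d2 + d4 = 387/20
  d6 = d4/4 = 3
  d7 = d2/2 + d3/4 + d5/2 = 107/8
  d8 = d6 - d5 = -327/20
  d9 = d6/4 = 3/4
  d10 = d8/5 = -327/100
  d11 = d5 + d2 = 83/4
Walk from origin (0, 0):
  seg 1: down by d6 = 3 → (0, -3)
  seg 2: up by d3 = 12 → (0, 9)
  seg 3: up by d6 = 3 → (0, 12)
  seg 4: down by d4 = 12 → (0, 0)
  seg 5: down by d11 = 83/4 → (0, -83/4)
  seg 6: right by d2 = 7/5 → (7/5, -83/4)
  seg 7: right by d5 = 387/20 → (83/4, -83/4)
  seg 8: left by d9 = 3/4 → (20, -83/4)
  seg 9: down by d2 = 7/5 → (20, -443/20)

d5 = 387/20
d6 = 3
d7 = 107/8
d8 = -327/20
d9 = 3/4
d10 = -327/100
d11 = 83/4
endpoint = (20, -443/20)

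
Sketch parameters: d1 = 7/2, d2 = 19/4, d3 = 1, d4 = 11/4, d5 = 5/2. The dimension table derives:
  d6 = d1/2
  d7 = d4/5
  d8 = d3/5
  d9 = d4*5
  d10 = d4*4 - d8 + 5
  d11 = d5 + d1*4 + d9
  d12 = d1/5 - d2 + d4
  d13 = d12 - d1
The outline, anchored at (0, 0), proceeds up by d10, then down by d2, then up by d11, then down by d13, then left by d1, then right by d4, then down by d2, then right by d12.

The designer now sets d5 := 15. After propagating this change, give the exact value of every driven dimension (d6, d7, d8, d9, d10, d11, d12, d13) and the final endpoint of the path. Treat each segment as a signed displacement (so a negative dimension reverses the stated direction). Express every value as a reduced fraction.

d6 = 7/4
d7 = 11/20
d8 = 1/5
d9 = 55/4
d10 = 79/5
d11 = 171/4
d12 = -13/10
d13 = -24/5
endpoint = (-41/20, 1077/20)

Apply edit: d5 := 15
  d6 = d1/2 = 7/4
  d7 = d4/5 = 11/20
  d8 = d3/5 = 1/5
  d9 = d4*5 = 55/4
  d10 = d4*4 - d8 + 5 = 79/5
  d11 = d5 + d1*4 + d9 = 171/4
  d12 = d1/5 - d2 + d4 = -13/10
  d13 = d12 - d1 = -24/5
Walk from origin (0, 0):
  seg 1: up by d10 = 79/5 → (0, 79/5)
  seg 2: down by d2 = 19/4 → (0, 221/20)
  seg 3: up by d11 = 171/4 → (0, 269/5)
  seg 4: down by d13 = -24/5 → (0, 293/5)
  seg 5: left by d1 = 7/2 → (-7/2, 293/5)
  seg 6: right by d4 = 11/4 → (-3/4, 293/5)
  seg 7: down by d2 = 19/4 → (-3/4, 1077/20)
  seg 8: right by d12 = -13/10 → (-41/20, 1077/20)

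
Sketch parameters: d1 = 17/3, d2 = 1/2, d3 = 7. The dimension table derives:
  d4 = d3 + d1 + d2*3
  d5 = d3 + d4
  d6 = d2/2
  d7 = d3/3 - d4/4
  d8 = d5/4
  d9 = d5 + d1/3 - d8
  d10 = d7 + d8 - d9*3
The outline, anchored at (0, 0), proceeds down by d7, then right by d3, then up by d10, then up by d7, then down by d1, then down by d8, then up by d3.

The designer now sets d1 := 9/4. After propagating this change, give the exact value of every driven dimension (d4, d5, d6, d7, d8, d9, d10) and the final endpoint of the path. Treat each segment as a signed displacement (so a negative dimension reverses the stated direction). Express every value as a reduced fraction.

Apply edit: d1 := 9/4
  d4 = d3 + d1 + d2*3 = 43/4
  d5 = d3 + d4 = 71/4
  d6 = d2/2 = 1/4
  d7 = d3/3 - d4/4 = -17/48
  d8 = d5/4 = 71/16
  d9 = d5 + d1/3 - d8 = 225/16
  d10 = d7 + d8 - d9*3 = -1829/48
Walk from origin (0, 0):
  seg 1: down by d7 = -17/48 → (0, 17/48)
  seg 2: right by d3 = 7 → (7, 17/48)
  seg 3: up by d10 = -1829/48 → (7, -151/4)
  seg 4: up by d7 = -17/48 → (7, -1829/48)
  seg 5: down by d1 = 9/4 → (7, -1937/48)
  seg 6: down by d8 = 71/16 → (7, -1075/24)
  seg 7: up by d3 = 7 → (7, -907/24)

d4 = 43/4
d5 = 71/4
d6 = 1/4
d7 = -17/48
d8 = 71/16
d9 = 225/16
d10 = -1829/48
endpoint = (7, -907/24)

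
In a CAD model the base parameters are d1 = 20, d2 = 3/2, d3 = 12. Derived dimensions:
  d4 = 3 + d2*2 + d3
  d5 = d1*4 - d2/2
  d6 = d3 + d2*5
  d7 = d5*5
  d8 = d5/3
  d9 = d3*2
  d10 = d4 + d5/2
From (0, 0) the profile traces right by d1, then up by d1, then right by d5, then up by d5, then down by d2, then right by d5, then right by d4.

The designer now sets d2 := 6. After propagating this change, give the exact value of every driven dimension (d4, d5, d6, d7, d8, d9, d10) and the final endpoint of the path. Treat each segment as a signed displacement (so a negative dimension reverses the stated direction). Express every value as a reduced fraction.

d4 = 27
d5 = 77
d6 = 42
d7 = 385
d8 = 77/3
d9 = 24
d10 = 131/2
endpoint = (201, 91)

Apply edit: d2 := 6
  d4 = 3 + d2*2 + d3 = 27
  d5 = d1*4 - d2/2 = 77
  d6 = d3 + d2*5 = 42
  d7 = d5*5 = 385
  d8 = d5/3 = 77/3
  d9 = d3*2 = 24
  d10 = d4 + d5/2 = 131/2
Walk from origin (0, 0):
  seg 1: right by d1 = 20 → (20, 0)
  seg 2: up by d1 = 20 → (20, 20)
  seg 3: right by d5 = 77 → (97, 20)
  seg 4: up by d5 = 77 → (97, 97)
  seg 5: down by d2 = 6 → (97, 91)
  seg 6: right by d5 = 77 → (174, 91)
  seg 7: right by d4 = 27 → (201, 91)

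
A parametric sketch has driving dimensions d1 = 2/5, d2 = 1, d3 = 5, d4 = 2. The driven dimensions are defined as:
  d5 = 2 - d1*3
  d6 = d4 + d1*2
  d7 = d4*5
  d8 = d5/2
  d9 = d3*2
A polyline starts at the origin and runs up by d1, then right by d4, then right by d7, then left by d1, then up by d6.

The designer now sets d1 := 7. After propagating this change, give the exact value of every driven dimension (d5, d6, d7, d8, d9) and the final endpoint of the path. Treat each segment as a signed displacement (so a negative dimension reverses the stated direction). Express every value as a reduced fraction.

Apply edit: d1 := 7
  d5 = 2 - d1*3 = -19
  d6 = d4 + d1*2 = 16
  d7 = d4*5 = 10
  d8 = d5/2 = -19/2
  d9 = d3*2 = 10
Walk from origin (0, 0):
  seg 1: up by d1 = 7 → (0, 7)
  seg 2: right by d4 = 2 → (2, 7)
  seg 3: right by d7 = 10 → (12, 7)
  seg 4: left by d1 = 7 → (5, 7)
  seg 5: up by d6 = 16 → (5, 23)

d5 = -19
d6 = 16
d7 = 10
d8 = -19/2
d9 = 10
endpoint = (5, 23)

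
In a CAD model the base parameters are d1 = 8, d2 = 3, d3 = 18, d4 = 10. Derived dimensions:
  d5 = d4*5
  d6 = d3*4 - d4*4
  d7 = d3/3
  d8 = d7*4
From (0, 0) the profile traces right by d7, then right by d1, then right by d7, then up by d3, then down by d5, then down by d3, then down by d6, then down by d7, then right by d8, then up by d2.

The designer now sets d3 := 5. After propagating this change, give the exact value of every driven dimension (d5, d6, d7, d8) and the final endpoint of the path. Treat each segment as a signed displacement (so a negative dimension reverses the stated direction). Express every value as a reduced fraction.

d5 = 50
d6 = -20
d7 = 5/3
d8 = 20/3
endpoint = (18, -86/3)

Apply edit: d3 := 5
  d5 = d4*5 = 50
  d6 = d3*4 - d4*4 = -20
  d7 = d3/3 = 5/3
  d8 = d7*4 = 20/3
Walk from origin (0, 0):
  seg 1: right by d7 = 5/3 → (5/3, 0)
  seg 2: right by d1 = 8 → (29/3, 0)
  seg 3: right by d7 = 5/3 → (34/3, 0)
  seg 4: up by d3 = 5 → (34/3, 5)
  seg 5: down by d5 = 50 → (34/3, -45)
  seg 6: down by d3 = 5 → (34/3, -50)
  seg 7: down by d6 = -20 → (34/3, -30)
  seg 8: down by d7 = 5/3 → (34/3, -95/3)
  seg 9: right by d8 = 20/3 → (18, -95/3)
  seg 10: up by d2 = 3 → (18, -86/3)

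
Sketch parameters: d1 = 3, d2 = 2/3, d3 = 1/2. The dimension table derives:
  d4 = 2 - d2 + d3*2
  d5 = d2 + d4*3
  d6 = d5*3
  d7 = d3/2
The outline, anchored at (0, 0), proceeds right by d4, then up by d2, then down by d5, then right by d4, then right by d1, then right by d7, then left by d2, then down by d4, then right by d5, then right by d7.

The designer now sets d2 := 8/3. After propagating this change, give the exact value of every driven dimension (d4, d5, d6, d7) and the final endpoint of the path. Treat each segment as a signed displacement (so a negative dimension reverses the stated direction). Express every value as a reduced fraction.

d4 = 1/3
d5 = 11/3
d6 = 11
d7 = 1/4
endpoint = (31/6, -4/3)

Apply edit: d2 := 8/3
  d4 = 2 - d2 + d3*2 = 1/3
  d5 = d2 + d4*3 = 11/3
  d6 = d5*3 = 11
  d7 = d3/2 = 1/4
Walk from origin (0, 0):
  seg 1: right by d4 = 1/3 → (1/3, 0)
  seg 2: up by d2 = 8/3 → (1/3, 8/3)
  seg 3: down by d5 = 11/3 → (1/3, -1)
  seg 4: right by d4 = 1/3 → (2/3, -1)
  seg 5: right by d1 = 3 → (11/3, -1)
  seg 6: right by d7 = 1/4 → (47/12, -1)
  seg 7: left by d2 = 8/3 → (5/4, -1)
  seg 8: down by d4 = 1/3 → (5/4, -4/3)
  seg 9: right by d5 = 11/3 → (59/12, -4/3)
  seg 10: right by d7 = 1/4 → (31/6, -4/3)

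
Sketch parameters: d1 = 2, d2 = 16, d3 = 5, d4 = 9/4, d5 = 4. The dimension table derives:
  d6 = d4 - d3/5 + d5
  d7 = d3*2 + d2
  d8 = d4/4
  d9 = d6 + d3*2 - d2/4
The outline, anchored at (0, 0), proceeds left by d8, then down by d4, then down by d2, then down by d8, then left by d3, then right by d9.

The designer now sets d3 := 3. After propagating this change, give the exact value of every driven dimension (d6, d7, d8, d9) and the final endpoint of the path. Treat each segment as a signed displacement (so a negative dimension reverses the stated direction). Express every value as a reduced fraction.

Apply edit: d3 := 3
  d6 = d4 - d3/5 + d5 = 113/20
  d7 = d3*2 + d2 = 22
  d8 = d4/4 = 9/16
  d9 = d6 + d3*2 - d2/4 = 153/20
Walk from origin (0, 0):
  seg 1: left by d8 = 9/16 → (-9/16, 0)
  seg 2: down by d4 = 9/4 → (-9/16, -9/4)
  seg 3: down by d2 = 16 → (-9/16, -73/4)
  seg 4: down by d8 = 9/16 → (-9/16, -301/16)
  seg 5: left by d3 = 3 → (-57/16, -301/16)
  seg 6: right by d9 = 153/20 → (327/80, -301/16)

d6 = 113/20
d7 = 22
d8 = 9/16
d9 = 153/20
endpoint = (327/80, -301/16)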